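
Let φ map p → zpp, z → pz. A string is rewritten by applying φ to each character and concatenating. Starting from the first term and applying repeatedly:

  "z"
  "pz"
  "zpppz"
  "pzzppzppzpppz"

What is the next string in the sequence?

Rewriting the 13 symbols of pzzppzppzpppz one by one yields zpp pz pz zpp zpp pz zpp zpp pz zpp zpp zpp pz; concatenated:

zpppzpzzppzpppzzppzpppzzppzppzpppz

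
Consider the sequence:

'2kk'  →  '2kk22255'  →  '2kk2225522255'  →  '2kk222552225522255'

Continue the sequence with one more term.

2kk22255222552225522255

Every step adds 22255 to the end: s(k+1) = s(k)·22255.
So the next term is 2kk222552225522255·22255.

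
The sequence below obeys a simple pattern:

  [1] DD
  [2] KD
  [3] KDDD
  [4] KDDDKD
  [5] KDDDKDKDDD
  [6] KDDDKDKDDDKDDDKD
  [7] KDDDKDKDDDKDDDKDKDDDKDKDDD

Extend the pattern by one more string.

KDDDKDKDDDKDDDKDKDDDKDKDDDKDDDKDKDDDKDDDKD

This is a Fibonacci-style word recurrence s(k) = s(k−1)·s(k−2): e.g. KD·DD = KDDD.
So term 8 is KDDDKDKDDDKDDDKDKDDDKDKDDD·KDDDKDKDDDKDDDKD.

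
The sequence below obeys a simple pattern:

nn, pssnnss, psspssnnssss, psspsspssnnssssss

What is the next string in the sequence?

Every step adds pss to the front and ss to the end of the previous string.
Applying this once more to psspsspssnnssssss:

psspsspsspssnnssssssss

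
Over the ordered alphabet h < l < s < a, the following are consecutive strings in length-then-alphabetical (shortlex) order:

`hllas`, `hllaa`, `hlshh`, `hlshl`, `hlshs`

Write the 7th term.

hlslh

Stepping forward 2 times from hlshs: hlshs → hlsha, then the target.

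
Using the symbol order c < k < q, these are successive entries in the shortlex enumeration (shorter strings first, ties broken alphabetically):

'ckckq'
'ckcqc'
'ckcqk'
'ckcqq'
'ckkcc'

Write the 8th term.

ckkkc

Advancing 3 positions from ckkcc through ckkcc → ckkck → ckkcq reaches term 8.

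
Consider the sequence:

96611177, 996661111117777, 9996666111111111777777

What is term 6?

9999996666666111111111111111111777777777777

Each string has the form 9^{n} 6^{n+1} 1^{3n} 7^{2n} (n = 1, 2, …).
For term 6, n = 6, so the run lengths are 6, 7, 18, 12.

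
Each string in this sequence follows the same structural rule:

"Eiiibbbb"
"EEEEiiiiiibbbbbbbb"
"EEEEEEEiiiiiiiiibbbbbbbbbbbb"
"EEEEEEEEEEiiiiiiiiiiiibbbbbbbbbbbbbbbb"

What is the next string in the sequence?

Reading off run lengths: E runs 1, 4, 7, 10; i runs 3, 6, 9, 12; b runs 4, 8, 12, 16 — each is linear in n (n = 1, 2, …).
For the next term, n = 5, so the run lengths are 13, 15, 20.

EEEEEEEEEEEEEiiiiiiiiiiiiiiibbbbbbbbbbbbbbbbbbbb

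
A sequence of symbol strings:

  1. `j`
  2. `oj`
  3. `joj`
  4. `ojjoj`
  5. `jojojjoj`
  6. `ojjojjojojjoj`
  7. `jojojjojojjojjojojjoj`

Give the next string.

Each term (from the third on) is the two preceding terms concatenated in order: term 3 = j·oj = joj.
So term 8 is ojjojjojojjoj·jojojjojojjojjojojjoj.

ojjojjojojjojjojojjojojjojjojojjoj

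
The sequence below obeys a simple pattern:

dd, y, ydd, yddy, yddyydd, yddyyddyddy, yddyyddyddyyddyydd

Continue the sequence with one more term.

From term 3 onward, concatenate the last term with the second-to-last: y·dd = ydd, ydd·y = yddy, …
Continuing: yddyyddyddyyddyydd · yddyyddyddy gives term 8.

yddyyddyddyyddyyddyddyyddyddy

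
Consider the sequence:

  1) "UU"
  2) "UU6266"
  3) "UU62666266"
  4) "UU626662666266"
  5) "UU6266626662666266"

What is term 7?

UU626662666266626662666266

Each term is the previous one with 6266 appended.
From UU6266626662666266, 2 further steps: UU6266626662666266 → UU62666266626662666266 → (answer).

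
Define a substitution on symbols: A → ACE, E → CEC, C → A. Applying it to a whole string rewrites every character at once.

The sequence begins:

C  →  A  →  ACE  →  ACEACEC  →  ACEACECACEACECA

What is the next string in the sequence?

Applying the rule to each of the 15 symbols of ACEACECACEACECA gives the pieces ACE A CEC ACE A CEC A ACE A CEC ACE A CEC A ACE, which concatenate to the answer.

ACEACECACEACECAACEACECACEACECAACE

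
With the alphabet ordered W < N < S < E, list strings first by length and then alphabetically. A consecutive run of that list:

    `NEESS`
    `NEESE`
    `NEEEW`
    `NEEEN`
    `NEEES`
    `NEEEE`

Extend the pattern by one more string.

SWWWW

Find the rightmost character of NEEEE below E, bump it to the next letter, and reset everything to its right to W.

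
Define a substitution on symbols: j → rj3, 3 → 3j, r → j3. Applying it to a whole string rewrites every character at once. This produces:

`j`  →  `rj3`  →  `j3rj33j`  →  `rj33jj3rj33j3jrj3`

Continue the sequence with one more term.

j3rj33j3jrj3rj33jj3rj33j3jrj33jrj3j3rj33j

φ(rj33jj3rj33j3jrj3) expands symbol-by-symbol to j3 rj3 3j 3j rj3 rj3 3j j3 rj3 3j 3j rj3 3j rj3 j3 rj3 3j; joining the 17 pieces gives the next term.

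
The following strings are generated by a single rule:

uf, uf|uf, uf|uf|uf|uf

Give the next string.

uf|uf|uf|uf|uf|uf|uf|uf

Each string is two copies of the previous one joined by '|'.
So the next term is two copies of uf|uf|uf|uf with '|' between the halves.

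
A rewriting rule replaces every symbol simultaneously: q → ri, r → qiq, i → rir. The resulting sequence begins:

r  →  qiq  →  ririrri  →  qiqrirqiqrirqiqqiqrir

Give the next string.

Replace each of the 21 characters of qiqrirqiqrirqiqqiqrir in place — ri rir ri qiq rir qiq ri rir ri qiq rir qiq ri rir ri ri rir ri qiq rir qiq — and concatenate.

ririrriqiqrirqiqririrriqiqrirqiqririrriririrriqiqrirqiq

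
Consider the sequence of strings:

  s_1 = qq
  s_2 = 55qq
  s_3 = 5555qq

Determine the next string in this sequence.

Every step adds 55 at the front: s(k+1) = 55·s(k).
Applying this once more to 5555qq:

555555qq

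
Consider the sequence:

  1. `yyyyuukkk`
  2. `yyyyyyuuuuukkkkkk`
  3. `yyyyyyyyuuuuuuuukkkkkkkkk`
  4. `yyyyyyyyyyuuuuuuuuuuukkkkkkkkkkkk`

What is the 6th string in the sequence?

yyyyyyyyyyyyyyuuuuuuuuuuuuuuuuukkkkkkkkkkkkkkkkkk

The n-th term is 2n+2 y's then 3n-1 u's then 3n k's (n = 1, 2, …).
At n = 6 the blocks have lengths 14, 17, 18.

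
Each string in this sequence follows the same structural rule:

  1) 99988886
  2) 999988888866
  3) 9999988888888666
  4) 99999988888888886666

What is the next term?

Term n consists of n+1 9's, followed by 2n 8's, followed by n-1 6's, where the shown terms are n = 2, 3, 4, 5.
At n = 6 the blocks have lengths 7, 12, 5.

999999988888888888866666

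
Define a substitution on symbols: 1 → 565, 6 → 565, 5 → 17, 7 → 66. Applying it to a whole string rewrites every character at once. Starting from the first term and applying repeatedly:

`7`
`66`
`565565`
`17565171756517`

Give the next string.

Rewriting the 14 symbols of 17565171756517 one by one yields 565 66 17 565 17 565 66 565 66 17 565 17 565 66; concatenated:

5656617565175656656566175651756566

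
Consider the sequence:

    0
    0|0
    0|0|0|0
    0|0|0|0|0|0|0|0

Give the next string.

0|0|0|0|0|0|0|0|0|0|0|0|0|0|0|0

Each string is two copies of the previous one joined by '|'.
One more doubling of 0|0|0|0|0|0|0|0 gives the answer.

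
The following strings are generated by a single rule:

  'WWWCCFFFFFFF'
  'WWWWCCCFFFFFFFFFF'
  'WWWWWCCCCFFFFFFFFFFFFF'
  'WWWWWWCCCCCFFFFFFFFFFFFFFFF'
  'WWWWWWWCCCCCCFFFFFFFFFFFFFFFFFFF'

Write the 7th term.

WWWWWWWWWCCCCCCCCFFFFFFFFFFFFFFFFFFFFFFFFF

The n-th term is n+1 W's then n C's then 3n+1 F's, where the shown terms are n = 2, 3, 4, 5, 6.
Setting n = 8 gives 9, 8, 25 characters in each block.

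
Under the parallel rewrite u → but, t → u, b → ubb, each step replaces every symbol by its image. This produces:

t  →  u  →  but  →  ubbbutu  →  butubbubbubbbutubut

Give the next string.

Rewriting the 19 symbols of butubbubbubbbutubut one by one yields ubb but u but ubb ubb but ubb ubb but ubb ubb ubb but u but ubb but u; concatenated:

ubbbutubutubbubbbutubbubbbutubbubbubbbutubutubbbutu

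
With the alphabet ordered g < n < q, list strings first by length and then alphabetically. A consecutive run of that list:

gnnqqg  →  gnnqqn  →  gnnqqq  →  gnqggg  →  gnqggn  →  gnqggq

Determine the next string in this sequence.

Find the rightmost character of gnqggq below q, bump it to the next letter, and reset everything to its right to g.

gnqgng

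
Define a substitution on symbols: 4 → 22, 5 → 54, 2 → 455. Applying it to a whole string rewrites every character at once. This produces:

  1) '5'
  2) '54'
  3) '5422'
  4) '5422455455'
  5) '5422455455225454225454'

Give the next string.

Rewriting the 22 symbols of 5422455455225454225454 one by one yields 54 22 455 455 22 54 54 22 54 54 455 455 54 22 54 22 455 455 54 22 54 22; concatenated:

54224554552254542254544554555422542245545554225422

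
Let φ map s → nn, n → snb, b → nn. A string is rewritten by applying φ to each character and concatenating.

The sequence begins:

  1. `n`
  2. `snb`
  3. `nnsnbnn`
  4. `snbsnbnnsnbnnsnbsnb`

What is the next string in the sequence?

Rewriting the 19 symbols of snbsnbnnsnbnnsnbsnb one by one yields nn snb nn nn snb nn snb snb nn snb nn snb snb nn snb nn nn snb nn; concatenated:

nnsnbnnnnsnbnnsnbsnbnnsnbnnsnbsnbnnsnbnnnnsnbnn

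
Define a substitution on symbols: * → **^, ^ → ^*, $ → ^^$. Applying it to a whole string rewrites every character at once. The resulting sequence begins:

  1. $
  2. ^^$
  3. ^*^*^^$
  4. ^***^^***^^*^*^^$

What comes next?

Replace each of the 17 characters of ^***^^***^^*^*^^$ in place — ^* **^ **^ **^ ^* ^* **^ **^ **^ ^* ^* **^ ^* **^ ^* ^* ^^$ — and concatenate.

^***^**^**^^*^***^**^**^^*^***^^***^^*^*^^$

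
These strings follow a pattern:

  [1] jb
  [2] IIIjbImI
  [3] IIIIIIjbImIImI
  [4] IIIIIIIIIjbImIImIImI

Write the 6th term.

IIIIIIIIIIIIIIIjbImIImIImIImIImI

s(k+1) = III·s(k)·ImI, so each term gains III as a prefix and ImI as a suffix.
From IIIIIIIIIjbImIImIImI, 2 further steps: IIIIIIIIIjbImIImIImI → IIIIIIIIIIIIjbImIImIImIImI → (answer).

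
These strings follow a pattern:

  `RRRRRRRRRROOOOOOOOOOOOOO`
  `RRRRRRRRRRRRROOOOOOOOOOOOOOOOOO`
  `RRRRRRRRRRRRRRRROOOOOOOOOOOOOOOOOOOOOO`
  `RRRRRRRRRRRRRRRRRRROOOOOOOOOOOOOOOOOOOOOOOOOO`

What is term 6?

RRRRRRRRRRRRRRRRRRRRRRRRROOOOOOOOOOOOOOOOOOOOOOOOOOOOOOOOOO

The n-th term is 3n+1 R's then 4n+2 O's, where the shown terms are n = 3, 4, 5, 6.
For term 6, n = 8, so the run lengths are 25, 34.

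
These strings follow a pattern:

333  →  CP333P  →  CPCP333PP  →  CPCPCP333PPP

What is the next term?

CPCPCPCP333PPPP

Each term wraps the previous one in CP on the left and P on the right.
One more step from CPCPCP333PPP gives the answer.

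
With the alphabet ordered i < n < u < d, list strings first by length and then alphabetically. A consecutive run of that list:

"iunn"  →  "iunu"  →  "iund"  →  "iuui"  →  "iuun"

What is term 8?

Advancing 3 positions from iuun through iuun → iuuu → iuud reaches term 8.

iudi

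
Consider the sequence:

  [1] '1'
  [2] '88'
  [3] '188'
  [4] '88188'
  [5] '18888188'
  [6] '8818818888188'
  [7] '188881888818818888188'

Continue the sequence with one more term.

From term 3 onward, concatenate the second-to-last term with the last: 1·88 = 188, 88·188 = 88188, …
So term 8 is 8818818888188·188881888818818888188.

8818818888188188881888818818888188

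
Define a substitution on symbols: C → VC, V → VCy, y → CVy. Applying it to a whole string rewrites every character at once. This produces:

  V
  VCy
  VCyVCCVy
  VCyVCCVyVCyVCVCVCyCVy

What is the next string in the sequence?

VCyVCCVyVCyVCVCVCyCVyVCyVCCVyVCyVCVCyVCVCyVCCVyVCVCyCVy

Replace each of the 21 characters of VCyVCCVyVCyVCVCVCyCVy in place — VCy VC CVy VCy VC VC VCy CVy VCy VC CVy VCy VC VCy VC VCy VC CVy VC VCy CVy — and concatenate.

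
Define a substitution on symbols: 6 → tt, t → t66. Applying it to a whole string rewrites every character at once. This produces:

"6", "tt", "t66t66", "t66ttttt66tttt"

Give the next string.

Applying the rule to each of the 14 symbols of t66ttttt66tttt gives the pieces t66 tt tt t66 t66 t66 t66 t66 tt tt t66 t66 t66 t66, which concatenate to the answer.

t66ttttt66t66t66t66t66ttttt66t66t66t66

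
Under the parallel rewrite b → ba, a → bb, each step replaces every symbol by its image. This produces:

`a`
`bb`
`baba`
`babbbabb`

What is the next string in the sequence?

Expanding babbbabb: b→ba, a→bb, b→ba, b→ba, b→ba, a→bb, b→ba, b→ba. Concatenated: ba bb ba ba ba bb ba ba.

babbbabababbbaba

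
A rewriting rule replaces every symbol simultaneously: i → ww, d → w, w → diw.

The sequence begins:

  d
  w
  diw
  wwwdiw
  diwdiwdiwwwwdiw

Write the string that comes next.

wwwdiwwwwdiwwwwdiwdiwdiwdiwwwwdiw

Applying the rule to each of the 15 symbols of diwdiwdiwwwwdiw gives the pieces w ww diw w ww diw w ww diw diw diw diw w ww diw, which concatenate to the answer.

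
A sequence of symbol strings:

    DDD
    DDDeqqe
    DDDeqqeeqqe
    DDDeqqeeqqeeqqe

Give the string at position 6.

DDDeqqeeqqeeqqeeqqeeqqe

Each term is the previous one with eqqe appended.
From DDDeqqeeqqeeqqe, 2 further steps: DDDeqqeeqqeeqqe → DDDeqqeeqqeeqqeeqqe → (answer).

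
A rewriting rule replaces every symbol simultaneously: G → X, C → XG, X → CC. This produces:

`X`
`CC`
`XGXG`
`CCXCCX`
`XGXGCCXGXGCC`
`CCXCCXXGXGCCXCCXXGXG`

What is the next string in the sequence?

Rewriting the 20 symbols of CCXCCXXGXGCCXCCXXGXG one by one yields XG XG CC XG XG CC CC X CC X XG XG CC XG XG CC CC X CC X; concatenated:

XGXGCCXGXGCCCCXCCXXGXGCCXGXGCCCCXCCX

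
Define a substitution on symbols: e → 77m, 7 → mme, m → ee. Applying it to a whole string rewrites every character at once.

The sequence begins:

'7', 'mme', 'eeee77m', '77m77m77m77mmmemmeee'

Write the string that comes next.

mmemmeeemmemmeeemmemmeeemmemmeeeeeee77meeee77m77m77m

Replace each of the 20 characters of 77m77m77m77mmmemmeee in place — mme mme ee mme mme ee mme mme ee mme mme ee ee ee 77m ee ee 77m 77m 77m — and concatenate.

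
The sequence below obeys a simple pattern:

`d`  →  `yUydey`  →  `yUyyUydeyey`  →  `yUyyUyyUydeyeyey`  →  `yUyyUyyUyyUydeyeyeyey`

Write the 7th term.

Every step adds yUy to the front and ey to the end of the previous string.
From yUyyUyyUyyUydeyeyeyey, 2 further steps: yUyyUyyUyyUydeyeyeyey → yUyyUyyUyyUyyUydeyeyeyeyey → (answer).

yUyyUyyUyyUyyUyyUydeyeyeyeyeyey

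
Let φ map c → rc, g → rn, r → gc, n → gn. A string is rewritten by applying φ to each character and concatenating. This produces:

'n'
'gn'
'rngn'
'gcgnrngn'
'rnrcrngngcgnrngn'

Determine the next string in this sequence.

Applying the rule to each of the 16 symbols of rnrcrngngcgnrngn gives the pieces gc gn gc rc gc gn rn gn rn rc rn gn gc gn rn gn, which concatenate to the answer.

gcgngcrcgcgnrngnrnrcrngngcgnrngn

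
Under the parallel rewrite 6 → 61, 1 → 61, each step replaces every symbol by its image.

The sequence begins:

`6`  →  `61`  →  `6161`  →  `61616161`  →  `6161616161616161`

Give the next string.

φ(6161616161616161) expands symbol-by-symbol to 61 61 61 61 61 61 61 61 61 61 61 61 61 61 61 61; joining the 16 pieces gives the next term.

61616161616161616161616161616161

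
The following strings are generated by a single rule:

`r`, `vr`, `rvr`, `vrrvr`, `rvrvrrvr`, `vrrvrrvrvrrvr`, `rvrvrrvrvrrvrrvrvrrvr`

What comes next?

vrrvrrvrvrrvrrvrvrrvrvrrvrrvrvrrvr

From term 3 onward, concatenate the second-to-last term with the last: r·vr = rvr, vr·rvr = vrrvr, …
Continuing: vrrvrrvrvrrvr · rvrvrrvrvrrvrrvrvrrvr gives term 8.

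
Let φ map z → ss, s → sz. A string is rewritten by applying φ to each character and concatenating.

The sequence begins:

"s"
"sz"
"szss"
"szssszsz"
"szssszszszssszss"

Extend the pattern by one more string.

Rewriting the 16 symbols of szssszszszssszss one by one yields sz ss sz sz sz ss sz ss sz ss sz sz sz ss sz sz; concatenated:

szssszszszssszssszssszszszssszsz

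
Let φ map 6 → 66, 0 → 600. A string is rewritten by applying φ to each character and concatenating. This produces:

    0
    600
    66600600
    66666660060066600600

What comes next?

Rewriting the 20 symbols of 66666660060066600600 one by one yields 66 66 66 66 66 66 66 600 600 66 600 600 66 66 66 600 600 66 600 600; concatenated:

666666666666666006006660060066666660060066600600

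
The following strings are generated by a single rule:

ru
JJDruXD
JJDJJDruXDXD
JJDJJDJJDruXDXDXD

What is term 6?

Every step adds JJD to the front and XD to the end of the previous string.
From JJDJJDJJDruXDXDXD, 2 further steps: JJDJJDJJDruXDXDXD → JJDJJDJJDJJDruXDXDXDXD → (answer).

JJDJJDJJDJJDJJDruXDXDXDXDXD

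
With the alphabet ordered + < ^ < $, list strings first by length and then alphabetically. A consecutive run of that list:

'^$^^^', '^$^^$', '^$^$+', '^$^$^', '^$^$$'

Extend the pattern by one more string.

Find the rightmost character of ^$^$$ below $, bump it to the next letter, and reset everything to its right to +.

^$$++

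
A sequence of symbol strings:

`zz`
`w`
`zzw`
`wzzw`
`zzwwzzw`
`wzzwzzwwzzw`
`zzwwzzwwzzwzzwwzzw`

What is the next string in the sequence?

wzzwzzwwzzwzzwwzzwwzzwzzwwzzw

Each term (from the third on) is the two preceding terms concatenated in order: term 3 = zz·w = zzw.
Continuing: wzzwzzwwzzw · zzwwzzwwzzwzzwwzzw gives term 8.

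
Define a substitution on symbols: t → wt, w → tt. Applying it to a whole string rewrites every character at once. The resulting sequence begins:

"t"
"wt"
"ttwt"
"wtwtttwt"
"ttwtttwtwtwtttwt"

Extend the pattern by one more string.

Rewriting the 16 symbols of ttwtttwtwtwtttwt one by one yields wt wt tt wt wt wt tt wt tt wt tt wt wt wt tt wt; concatenated:

wtwtttwtwtwtttwtttwtttwtwtwtttwt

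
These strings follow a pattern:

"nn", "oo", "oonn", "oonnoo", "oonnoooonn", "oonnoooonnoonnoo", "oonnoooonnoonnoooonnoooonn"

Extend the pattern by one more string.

From term 3 onward, concatenate the last term with the second-to-last: oo·nn = oonn, oonn·oo = oonnoo, …
So term 8 is oonnoooonnoonnoooonnoooonn·oonnoooonnoonnoo.

oonnoooonnoonnoooonnoooonnoonnoooonnoonnoo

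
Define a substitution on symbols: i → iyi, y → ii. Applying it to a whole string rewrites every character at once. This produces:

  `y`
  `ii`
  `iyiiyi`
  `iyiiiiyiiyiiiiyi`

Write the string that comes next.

iyiiiiyiiyiiyiiyiiiiyiiyiiiiyiiyiiyiiyiiiiyi

Replace each of the 16 characters of iyiiiiyiiyiiiiyi in place — iyi ii iyi iyi iyi iyi ii iyi iyi ii iyi iyi iyi iyi ii iyi — and concatenate.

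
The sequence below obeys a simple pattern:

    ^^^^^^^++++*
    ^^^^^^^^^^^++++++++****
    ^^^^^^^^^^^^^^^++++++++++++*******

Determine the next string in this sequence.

^^^^^^^^^^^^^^^^^^^++++++++++++++++**********

Term n consists of 4n+3 ^'s, followed by 4n +'s, followed by 3n-2 *'s (n = 1, 2, …).
Setting n = 4 gives 19, 16, 10 characters in each block.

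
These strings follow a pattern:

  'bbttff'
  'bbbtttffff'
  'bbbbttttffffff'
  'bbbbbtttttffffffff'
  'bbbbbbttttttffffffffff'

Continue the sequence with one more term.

Reading off run lengths: b runs 2, 3, 4, 5, 6; t runs 2, 3, 4, 5, 6; f runs 2, 4, 6, 8, 10 — each is linear in n (n = 1, 2, …).
For the next term, n = 6, so the run lengths are 7, 7, 12.

bbbbbbbtttttttffffffffffff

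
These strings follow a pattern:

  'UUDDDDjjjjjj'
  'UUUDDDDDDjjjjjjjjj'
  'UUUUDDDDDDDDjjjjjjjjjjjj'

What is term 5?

UUUUUUDDDDDDDDDDDDjjjjjjjjjjjjjjjjjj

The n-th term is n U's then 2n D's then 3n j's, where the shown terms are n = 2, 3, 4.
Setting n = 6 gives 6, 12, 18 characters in each block.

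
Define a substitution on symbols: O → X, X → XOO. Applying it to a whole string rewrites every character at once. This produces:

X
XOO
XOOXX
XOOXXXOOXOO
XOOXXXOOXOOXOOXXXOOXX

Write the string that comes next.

XOOXXXOOXOOXOOXXXOOXXXOOXXXOOXOOXOOXXXOOXOO

Applying the rule to each of the 21 symbols of XOOXXXOOXOOXOOXXXOOXX gives the pieces XOO X X XOO XOO XOO X X XOO X X XOO X X XOO XOO XOO X X XOO XOO, which concatenate to the answer.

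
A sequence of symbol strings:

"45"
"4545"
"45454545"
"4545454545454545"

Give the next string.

Every step duplicates the string.
One more doubling of 4545454545454545 gives the answer.

45454545454545454545454545454545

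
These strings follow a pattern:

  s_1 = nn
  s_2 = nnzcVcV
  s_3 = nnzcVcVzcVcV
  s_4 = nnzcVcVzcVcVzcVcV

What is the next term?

The strings grow by a fixed suffix zcVcV each time.
One more step from nnzcVcVzcVcVzcVcV gives the answer.

nnzcVcVzcVcVzcVcVzcVcV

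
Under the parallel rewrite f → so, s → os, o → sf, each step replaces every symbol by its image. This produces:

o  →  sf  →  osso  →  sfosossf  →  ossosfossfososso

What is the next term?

Rewriting the 16 symbols of ossosfossfososso one by one yields sf os os sf os so sf os os so sf os sf os os sf; concatenated:

sfosossfossosfosossosfossfosossf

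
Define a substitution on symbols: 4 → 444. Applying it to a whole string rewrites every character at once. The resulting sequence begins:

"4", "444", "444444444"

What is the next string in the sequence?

Apply φ to 444444444 symbol by symbol: 4→444, 4→444, 4→444, 4→444, 4→444, 4→444, 4→444, 4→444, 4→444; joined: 444 444 444 444 444 444 444 444 444.

444444444444444444444444444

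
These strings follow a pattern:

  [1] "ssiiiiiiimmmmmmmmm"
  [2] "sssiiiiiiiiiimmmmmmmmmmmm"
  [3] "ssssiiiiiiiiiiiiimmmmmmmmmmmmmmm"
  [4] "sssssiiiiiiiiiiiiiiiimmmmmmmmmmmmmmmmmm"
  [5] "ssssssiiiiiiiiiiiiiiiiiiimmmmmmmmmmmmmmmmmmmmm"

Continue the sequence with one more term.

Each string has the form s^{n-1} i^{3n-2} m^{3n}, where the shown terms are n = 3, 4, 5, 6, 7.
At n = 8 the blocks have lengths 7, 22, 24.

sssssssiiiiiiiiiiiiiiiiiiiiiimmmmmmmmmmmmmmmmmmmmmmmm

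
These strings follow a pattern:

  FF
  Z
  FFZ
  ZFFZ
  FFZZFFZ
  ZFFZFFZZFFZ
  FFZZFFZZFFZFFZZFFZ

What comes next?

From term 3 onward, concatenate the second-to-last term with the last: FF·Z = FFZ, Z·FFZ = ZFFZ, …
Continuing: ZFFZFFZZFFZ · FFZZFFZZFFZFFZZFFZ gives term 8.

ZFFZFFZZFFZFFZZFFZZFFZFFZZFFZ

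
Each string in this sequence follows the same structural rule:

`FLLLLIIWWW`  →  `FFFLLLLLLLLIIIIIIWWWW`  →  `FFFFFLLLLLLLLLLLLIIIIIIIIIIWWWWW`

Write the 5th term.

FFFFFFFFFLLLLLLLLLLLLLLLLLLLLIIIIIIIIIIIIIIIIIIWWWWWWW

Term n consists of 2n-1 F's, followed by 4n L's, followed by 4n-2 I's, followed by n+2 W's (n = 1, 2, …).
Setting n = 5 gives 9, 20, 18, 7 characters in each block.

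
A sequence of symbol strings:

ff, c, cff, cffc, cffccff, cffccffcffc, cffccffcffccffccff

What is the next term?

Each term (from the third on) is the previous term followed by the one before it: term 3 = c·ff = cff.
So term 8 is cffccffcffccffccff·cffccffcffc.

cffccffcffccffccffcffccffcffc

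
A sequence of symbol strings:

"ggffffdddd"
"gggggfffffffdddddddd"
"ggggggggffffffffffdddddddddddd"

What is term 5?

Each string has the form g^{3n-1} f^{3n+1} d^{4n} (n = 1, 2, …).
At n = 5 the blocks have lengths 14, 16, 20.

ggggggggggggggffffffffffffffffdddddddddddddddddddd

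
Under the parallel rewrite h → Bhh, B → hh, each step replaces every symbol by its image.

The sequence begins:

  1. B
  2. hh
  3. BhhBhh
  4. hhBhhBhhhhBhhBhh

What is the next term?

BhhBhhhhBhhBhhhhBhhBhhBhhBhhhhBhhBhhhhBhhBhh

Replace each of the 16 characters of hhBhhBhhhhBhhBhh in place — Bhh Bhh hh Bhh Bhh hh Bhh Bhh Bhh Bhh hh Bhh Bhh hh Bhh Bhh — and concatenate.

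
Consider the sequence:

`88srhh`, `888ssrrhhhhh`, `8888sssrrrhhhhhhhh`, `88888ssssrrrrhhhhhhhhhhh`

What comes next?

Term n consists of n+1 8's, followed by n s's, followed by n r's, followed by 3n-1 h's (n = 1, 2, …).
Setting n = 5 gives 6, 5, 5, 14 characters in each block.

888888sssssrrrrrhhhhhhhhhhhhhh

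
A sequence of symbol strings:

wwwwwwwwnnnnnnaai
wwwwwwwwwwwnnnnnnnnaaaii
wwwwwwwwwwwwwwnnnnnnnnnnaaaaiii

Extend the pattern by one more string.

wwwwwwwwwwwwwwwwwnnnnnnnnnnnnaaaaaiiii

The n-th term is 3n+2 w's then 2n+2 n's then n a's then n-1 i's, where the shown terms are n = 2, 3, 4.
At n = 5 the blocks have lengths 17, 12, 5, 4.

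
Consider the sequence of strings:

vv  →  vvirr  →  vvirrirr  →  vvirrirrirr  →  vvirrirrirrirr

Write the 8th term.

vvirrirrirrirrirrirrirr

Every step adds irr to the end: s(k+1) = s(k)·irr.
From vvirrirrirrirr, 3 further steps: vvirrirrirrirr → vvirrirrirrirrirr → vvirrirrirrirrirrirr → (answer).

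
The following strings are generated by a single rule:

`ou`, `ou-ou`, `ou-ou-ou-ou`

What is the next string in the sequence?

s(k+1) = s(k)·-·s(k) — each term doubles the last with '-' between the halves.
Doubling ou-ou-ou-ou with '-' between the halves:

ou-ou-ou-ou-ou-ou-ou-ou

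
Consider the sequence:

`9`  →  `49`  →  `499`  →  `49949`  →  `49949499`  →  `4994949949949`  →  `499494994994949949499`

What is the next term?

This is a Fibonacci-style word recurrence s(k) = s(k−1)·s(k−2): e.g. 49·9 = 499.
So term 8 is 499494994994949949499·4994949949949.

4994949949949499494994994949949949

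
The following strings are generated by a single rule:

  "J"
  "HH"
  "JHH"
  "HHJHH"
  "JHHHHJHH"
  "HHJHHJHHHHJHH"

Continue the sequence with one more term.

JHHHHJHHHHJHHJHHHHJHH

This is a Fibonacci-style word recurrence s(k) = s(k−2)·s(k−1): e.g. J·HH = JHH.
Continuing: JHHHHJHH · HHJHHJHHHHJHH gives term 7.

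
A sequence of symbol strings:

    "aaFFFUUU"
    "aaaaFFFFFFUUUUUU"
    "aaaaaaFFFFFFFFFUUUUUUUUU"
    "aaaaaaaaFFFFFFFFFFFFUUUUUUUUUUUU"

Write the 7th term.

aaaaaaaaaaaaaaFFFFFFFFFFFFFFFFFFFFFUUUUUUUUUUUUUUUUUUUUU

Term n consists of 2n a's, followed by 3n F's, followed by 3n U's (n = 1, 2, …).
For term 7, n = 7, so the run lengths are 14, 21, 21.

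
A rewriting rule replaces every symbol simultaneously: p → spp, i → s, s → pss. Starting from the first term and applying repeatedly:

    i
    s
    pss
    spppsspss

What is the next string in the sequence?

psssppsppspppsspssspppsspss

Rewriting each symbol of spppsspss: s→pss, p→spp, p→spp, p→spp, s→pss, s→pss, p→spp, s→pss, s→pss, which concatenates to pss spp spp spp pss pss spp pss pss.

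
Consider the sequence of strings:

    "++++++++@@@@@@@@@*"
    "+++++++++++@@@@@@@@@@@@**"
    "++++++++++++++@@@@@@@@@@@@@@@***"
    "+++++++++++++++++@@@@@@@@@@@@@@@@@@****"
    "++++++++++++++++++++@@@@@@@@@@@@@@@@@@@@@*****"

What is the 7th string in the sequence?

++++++++++++++++++++++++++@@@@@@@@@@@@@@@@@@@@@@@@@@@*******

Each string has the form +^{3n-1} @^{3n} *^{n-2}, where the shown terms are n = 3, 4, 5, 6, 7.
Setting n = 9 gives 26, 27, 7 characters in each block.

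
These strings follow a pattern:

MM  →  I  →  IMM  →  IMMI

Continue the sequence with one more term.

IMMIIMM

Each term (from the third on) is the previous term followed by the one before it: term 3 = I·MM = IMM.
Continuing: IMMI · IMM gives term 5.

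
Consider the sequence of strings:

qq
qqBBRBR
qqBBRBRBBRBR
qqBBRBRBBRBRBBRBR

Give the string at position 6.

qqBBRBRBBRBRBBRBRBBRBRBBRBR

Every step adds BBRBR to the end: s(k+1) = s(k)·BBRBR.
From qqBBRBRBBRBRBBRBR, 2 further steps: qqBBRBRBBRBRBBRBR → qqBBRBRBBRBRBBRBRBBRBR → (answer).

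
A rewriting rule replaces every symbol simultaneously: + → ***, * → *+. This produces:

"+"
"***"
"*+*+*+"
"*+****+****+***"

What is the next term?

Applying the rule to each of the 15 symbols of *+****+****+*** gives the pieces *+ *** *+ *+ *+ *+ *** *+ *+ *+ *+ *** *+ *+ *+, which concatenate to the answer.

*+****+*+*+*+****+*+*+*+****+*+*+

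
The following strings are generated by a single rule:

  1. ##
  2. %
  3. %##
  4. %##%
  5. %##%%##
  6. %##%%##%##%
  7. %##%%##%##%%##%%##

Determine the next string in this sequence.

%##%%##%##%%##%%##%##%%##%##%

This is a Fibonacci-style word recurrence s(k) = s(k−1)·s(k−2): e.g. %·## = %##.
The next term joins %##%%##%##%%##%%## and %##%%##%##%.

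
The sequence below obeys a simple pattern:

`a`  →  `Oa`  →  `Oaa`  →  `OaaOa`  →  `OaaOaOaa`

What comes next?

This is a Fibonacci-style word recurrence s(k) = s(k−1)·s(k−2): e.g. Oa·a = Oaa.
Continuing: OaaOaOaa · OaaOa gives term 6.

OaaOaOaaOaaOa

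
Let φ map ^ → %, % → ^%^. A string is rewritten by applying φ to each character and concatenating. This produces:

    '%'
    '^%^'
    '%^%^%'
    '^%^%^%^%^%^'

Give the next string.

%^%^%^%^%^%^%^%^%^%^%

Rewriting each symbol of ^%^%^%^%^%^: ^→%, %→^%^, ^→%, %→^%^, ^→%, %→^%^, ^→%, %→^%^, ^→%, %→^%^, ^→%, which concatenates to % ^%^ % ^%^ % ^%^ % ^%^ % ^%^ %.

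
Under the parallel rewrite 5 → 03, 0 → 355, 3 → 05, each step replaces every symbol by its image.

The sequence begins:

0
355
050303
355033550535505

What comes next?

050303355050503033550305030335503

Applying the rule to each of the 15 symbols of 355033550535505 gives the pieces 05 03 03 355 05 05 03 03 355 03 05 03 03 355 03, which concatenate to the answer.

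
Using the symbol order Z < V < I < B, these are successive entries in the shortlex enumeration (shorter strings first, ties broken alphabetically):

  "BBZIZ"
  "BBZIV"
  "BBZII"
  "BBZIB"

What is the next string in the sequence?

Find the rightmost character of BBZIB below B, bump it to the next letter, and reset everything to its right to Z.

BBZBZ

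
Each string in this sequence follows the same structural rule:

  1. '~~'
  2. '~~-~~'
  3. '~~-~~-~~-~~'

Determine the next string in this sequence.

Every step duplicates the string with '-' between the halves.
One more doubling of ~~-~~-~~-~~ gives the answer.

~~-~~-~~-~~-~~-~~-~~-~~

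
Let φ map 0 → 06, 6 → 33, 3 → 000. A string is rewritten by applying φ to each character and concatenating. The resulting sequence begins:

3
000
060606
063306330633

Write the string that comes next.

063300000006330000000633000000

Rewriting each symbol of 063306330633: 0→06, 6→33, 3→000, 3→000, 0→06, 6→33, 3→000, 3→000, 0→06, 6→33, 3→000, 3→000, which concatenates to 06 33 000 000 06 33 000 000 06 33 000 000.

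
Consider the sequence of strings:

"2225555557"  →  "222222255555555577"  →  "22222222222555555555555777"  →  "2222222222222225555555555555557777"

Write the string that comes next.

222222222222222222255555555555555555577777

Reading off run lengths: 2 runs 3, 7, 11, 15; 5 runs 6, 9, 12, 15; 7 runs 1, 2, 3, 4 — each is linear in n (n = 1, 2, …).
At n = 5 the blocks have lengths 19, 18, 5.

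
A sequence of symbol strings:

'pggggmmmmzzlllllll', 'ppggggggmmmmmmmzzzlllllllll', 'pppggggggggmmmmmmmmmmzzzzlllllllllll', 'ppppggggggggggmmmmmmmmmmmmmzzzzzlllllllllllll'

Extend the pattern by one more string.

The n-th term is n-1 p's then 2n g's then 3n-2 m's then n z's then 2n+3 l's, where the shown terms are n = 2, 3, 4, 5.
At n = 6 the blocks have lengths 5, 12, 16, 6, 15.

pppppggggggggggggmmmmmmmmmmmmmmmmzzzzzzlllllllllllllll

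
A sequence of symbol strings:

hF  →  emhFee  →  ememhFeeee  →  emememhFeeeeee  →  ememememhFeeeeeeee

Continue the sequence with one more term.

emememememhFeeeeeeeeee

s(k+1) = em·s(k)·ee, so each term gains em as a prefix and ee as a suffix.
One more step from ememememhFeeeeeeee gives the answer.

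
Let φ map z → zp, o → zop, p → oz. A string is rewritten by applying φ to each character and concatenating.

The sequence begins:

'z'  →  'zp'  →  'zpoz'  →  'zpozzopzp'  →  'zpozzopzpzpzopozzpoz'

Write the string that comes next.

Rewriting the 20 symbols of zpozzopzpzpzopozzpoz one by one yields zp oz zop zp zp zop oz zp oz zp oz zp zop oz zop zp zp oz zop zp; concatenated:

zpozzopzpzpzopozzpozzpozzpzopozzopzpzpozzopzp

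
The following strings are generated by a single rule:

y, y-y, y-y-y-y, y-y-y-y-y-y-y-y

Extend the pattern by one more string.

y-y-y-y-y-y-y-y-y-y-y-y-y-y-y-y

Every step duplicates the string with '-' between the halves.
So the next term is two copies of y-y-y-y-y-y-y-y with '-' between the halves.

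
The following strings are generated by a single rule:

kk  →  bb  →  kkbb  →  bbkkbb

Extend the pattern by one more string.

Each term (from the third on) is the two preceding terms concatenated in order: term 3 = kk·bb = kkbb.
So term 5 is kkbb·bbkkbb.

kkbbbbkkbb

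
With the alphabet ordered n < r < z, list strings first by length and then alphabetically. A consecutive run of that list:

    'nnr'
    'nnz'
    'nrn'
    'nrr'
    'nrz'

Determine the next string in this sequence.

nzn

The successor of nrz increments the rightmost position that isn't already z and resets every position after it to n.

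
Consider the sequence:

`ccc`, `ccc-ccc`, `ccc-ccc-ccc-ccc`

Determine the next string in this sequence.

s(k+1) = s(k)·-·s(k) — each term doubles the last with '-' between the halves.
Doubling ccc-ccc-ccc-ccc with '-' between the halves:

ccc-ccc-ccc-ccc-ccc-ccc-ccc-ccc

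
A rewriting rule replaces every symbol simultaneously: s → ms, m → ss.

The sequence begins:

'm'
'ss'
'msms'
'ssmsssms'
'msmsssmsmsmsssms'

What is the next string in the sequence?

Applying the rule to each of the 16 symbols of msmsssmsmsmsssms gives the pieces ss ms ss ms ms ms ss ms ss ms ss ms ms ms ss ms, which concatenate to the answer.

ssmsssmsmsmsssmsssmsssmsmsmsssms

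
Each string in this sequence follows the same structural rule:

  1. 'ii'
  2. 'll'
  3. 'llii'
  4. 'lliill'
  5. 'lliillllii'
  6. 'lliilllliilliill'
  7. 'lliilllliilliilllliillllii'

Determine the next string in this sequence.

lliilllliilliilllliilllliilliilllliilliill

Each term (from the third on) is the previous term followed by the one before it: term 3 = ll·ii = llii.
The next term joins lliilllliilliilllliillllii and lliilllliilliill.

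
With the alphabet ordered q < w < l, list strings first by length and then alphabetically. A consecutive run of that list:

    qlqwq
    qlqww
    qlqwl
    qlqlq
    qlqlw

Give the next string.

qlqll

Find the rightmost character of qlqlw below l, bump it to the next letter, and reset everything to its right to q.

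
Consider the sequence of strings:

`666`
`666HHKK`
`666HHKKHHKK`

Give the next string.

The strings grow by a fixed suffix HHKK each time.
So the next term is 666HHKKHHKK·HHKK.

666HHKKHHKKHHKK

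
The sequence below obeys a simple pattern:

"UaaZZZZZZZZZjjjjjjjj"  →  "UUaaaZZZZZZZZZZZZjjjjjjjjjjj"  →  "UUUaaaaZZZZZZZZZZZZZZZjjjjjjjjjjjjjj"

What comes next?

UUUUaaaaaZZZZZZZZZZZZZZZZZZjjjjjjjjjjjjjjjjj

Term n consists of n-2 U's, followed by n-1 a's, followed by 3n Z's, followed by 3n-1 j's, where the shown terms are n = 3, 4, 5.
At n = 6 the blocks have lengths 4, 5, 18, 17.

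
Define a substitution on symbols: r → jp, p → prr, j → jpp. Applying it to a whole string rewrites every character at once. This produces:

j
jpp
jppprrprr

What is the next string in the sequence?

Rewriting each symbol of jppprrprr: j→jpp, p→prr, p→prr, p→prr, r→jp, r→jp, p→prr, r→jp, r→jp, which concatenates to jpp prr prr prr jp jp prr jp jp.

jppprrprrprrjpjpprrjpjp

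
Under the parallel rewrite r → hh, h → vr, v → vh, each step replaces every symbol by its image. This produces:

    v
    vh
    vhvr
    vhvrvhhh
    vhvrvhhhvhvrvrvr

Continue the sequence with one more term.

Rewriting the 16 symbols of vhvrvhhhvhvrvrvr one by one yields vh vr vh hh vh vr vr vr vh vr vh hh vh hh vh hh; concatenated:

vhvrvhhhvhvrvrvrvhvrvhhhvhhhvhhh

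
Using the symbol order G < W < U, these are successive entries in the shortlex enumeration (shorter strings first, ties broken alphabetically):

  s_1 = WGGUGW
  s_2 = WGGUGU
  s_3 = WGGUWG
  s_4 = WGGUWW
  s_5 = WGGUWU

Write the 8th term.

WGGUUU

Advancing 3 positions from WGGUWU through WGGUWU → WGGUUG → WGGUUW reaches term 8.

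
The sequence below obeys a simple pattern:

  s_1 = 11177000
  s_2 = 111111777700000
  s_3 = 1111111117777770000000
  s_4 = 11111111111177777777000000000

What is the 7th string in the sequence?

11111111111111111111177777777777777000000000000000

Each string has the form 1^{3n} 7^{2n} 0^{2n+1} (n = 1, 2, …).
Setting n = 7 gives 21, 14, 15 characters in each block.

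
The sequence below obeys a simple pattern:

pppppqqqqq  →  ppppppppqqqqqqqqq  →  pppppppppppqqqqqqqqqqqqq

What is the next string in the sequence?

Reading off run lengths: p runs 5, 8, 11; q runs 5, 9, 13 — each is linear in n (n = 1, 2, …).
At n = 4 the blocks have lengths 14, 17.

ppppppppppppppqqqqqqqqqqqqqqqqq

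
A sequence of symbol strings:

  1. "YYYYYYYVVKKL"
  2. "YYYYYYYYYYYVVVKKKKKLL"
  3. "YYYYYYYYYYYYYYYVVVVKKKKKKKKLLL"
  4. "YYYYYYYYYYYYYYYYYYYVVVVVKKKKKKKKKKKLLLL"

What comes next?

YYYYYYYYYYYYYYYYYYYYYYYVVVVVVKKKKKKKKKKKKKKLLLLL

Term n consists of 4n+3 Y's, followed by n+1 V's, followed by 3n-1 K's, followed by n L's (n = 1, 2, …).
For the next term, n = 5, so the run lengths are 23, 6, 14, 5.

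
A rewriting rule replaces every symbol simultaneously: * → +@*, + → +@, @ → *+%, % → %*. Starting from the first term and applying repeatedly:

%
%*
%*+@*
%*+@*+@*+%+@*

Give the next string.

Rewriting the 13 symbols of %*+@*+@*+%+@* one by one yields %* +@* +@ *+% +@* +@ *+% +@* +@ %* +@ *+% +@*; concatenated:

%*+@*+@*+%+@*+@*+%+@*+@%*+@*+%+@*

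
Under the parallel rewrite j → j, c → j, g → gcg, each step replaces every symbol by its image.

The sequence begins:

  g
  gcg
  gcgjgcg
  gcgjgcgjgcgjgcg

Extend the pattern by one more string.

Rewriting the 15 symbols of gcgjgcgjgcgjgcg one by one yields gcg j gcg j gcg j gcg j gcg j gcg j gcg j gcg; concatenated:

gcgjgcgjgcgjgcgjgcgjgcgjgcgjgcg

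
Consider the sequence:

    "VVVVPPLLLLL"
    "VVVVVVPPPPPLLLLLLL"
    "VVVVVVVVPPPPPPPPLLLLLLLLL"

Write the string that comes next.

Term n consists of 2n+2 V's, followed by 3n-1 P's, followed by 2n+3 L's (n = 1, 2, …).
At n = 4 the blocks have lengths 10, 11, 11.

VVVVVVVVVVPPPPPPPPPPPLLLLLLLLLLL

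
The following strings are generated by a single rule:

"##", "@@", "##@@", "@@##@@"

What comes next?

##@@@@##@@

Each term (from the third on) is the two preceding terms concatenated in order: term 3 = ##·@@ = ##@@.
So term 5 is ##@@·@@##@@.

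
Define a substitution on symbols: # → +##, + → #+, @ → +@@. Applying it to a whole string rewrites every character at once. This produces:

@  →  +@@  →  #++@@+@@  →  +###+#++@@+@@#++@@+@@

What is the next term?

Replace each of the 21 characters of +###+#++@@+@@#++@@+@@ in place — #+ +## +## +## #+ +## #+ #+ +@@ +@@ #+ +@@ +@@ +## #+ #+ +@@ +@@ #+ +@@ +@@ — and concatenate.

#++##+##+###++###+#++@@+@@#++@@+@@+###+#++@@+@@#++@@+@@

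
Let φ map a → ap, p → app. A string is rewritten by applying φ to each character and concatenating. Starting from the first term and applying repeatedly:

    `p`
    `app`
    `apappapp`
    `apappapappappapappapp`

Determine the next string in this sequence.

Replace each of the 21 characters of apappapappappapappapp in place — ap app ap app app ap app ap app app ap app app ap app ap app app ap app app — and concatenate.

apappapappappapappapappappapappappapappapappappapappapp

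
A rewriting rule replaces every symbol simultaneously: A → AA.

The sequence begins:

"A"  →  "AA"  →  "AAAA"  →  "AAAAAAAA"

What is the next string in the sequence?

AAAAAAAAAAAAAAAA

Expanding AAAAAAAA: A→AA, A→AA, A→AA, A→AA, A→AA, A→AA, A→AA, A→AA. Concatenated: AA AA AA AA AA AA AA AA.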